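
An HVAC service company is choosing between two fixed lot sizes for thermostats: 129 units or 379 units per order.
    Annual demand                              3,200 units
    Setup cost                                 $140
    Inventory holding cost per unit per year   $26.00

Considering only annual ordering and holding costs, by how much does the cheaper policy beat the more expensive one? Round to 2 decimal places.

TC(Q) = (D/Q)S + (Q/2)H
TC(129) = (3,200/129)×140 + (129/2)×26 = $5,149.87
TC(379) = (3,200/379)×140 + (379/2)×26 = $6,109.06
Lots of 129 are cheaper by $959.19.

$959.19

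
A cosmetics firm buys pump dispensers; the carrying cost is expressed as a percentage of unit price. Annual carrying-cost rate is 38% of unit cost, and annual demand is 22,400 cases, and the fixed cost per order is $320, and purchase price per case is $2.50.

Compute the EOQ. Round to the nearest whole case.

Holding cost per case per year: H = 38% × $2.5 = $0.9500
EOQ = √(2DS/H) = √(2 × 22,400 × 320 / 0.95)
    = √(15,090,526.32) ≈ 3,884.65

3,885 cases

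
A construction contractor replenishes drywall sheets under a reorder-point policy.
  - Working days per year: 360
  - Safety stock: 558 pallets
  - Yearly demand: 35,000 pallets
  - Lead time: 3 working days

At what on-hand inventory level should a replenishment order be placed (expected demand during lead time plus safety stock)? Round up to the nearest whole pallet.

Daily demand d = 35,000 / 360 = 97.222 pallets/day
Demand during lead time = 97.222 × 3 = 291.67
Reorder point = 291.67 + 558 = 849.67 → round up

850 pallets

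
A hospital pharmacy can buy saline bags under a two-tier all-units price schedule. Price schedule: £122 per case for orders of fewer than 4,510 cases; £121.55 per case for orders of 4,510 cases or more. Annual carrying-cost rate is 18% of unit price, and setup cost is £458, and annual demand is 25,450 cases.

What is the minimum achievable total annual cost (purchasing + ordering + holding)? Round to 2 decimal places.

H₁ = 18%×£122 = £21.9600;  H₂ = 18%×£121.55 = £21.8790
EOQ₁ = √(2×25,450×458/21.9600) = 1,030.33  (< 4,510, feasible at tier 1)
EOQ₂ = √(2×25,450×458/21.8790) = 1,032.23  (< 4,510 → use Q = 4,510 at tier-2 price)
TC(tier 1 (EOQ₁), Q≈1,030.3) = £3,127,526.00
TC(tier 2, Q≈4,510.0) = £3,145,369.15
Minimum at tier 1 (EOQ₁): £3,127,526.00

£3,127,526.00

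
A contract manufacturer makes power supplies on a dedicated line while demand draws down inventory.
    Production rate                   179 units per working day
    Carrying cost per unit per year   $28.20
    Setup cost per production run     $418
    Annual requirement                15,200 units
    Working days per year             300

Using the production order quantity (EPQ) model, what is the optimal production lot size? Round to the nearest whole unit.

793 units

d = 15,200/300 = 50.6667 units/day;  effective holding cost H(1 − d/p) = 28.2·(1 − 50.6667/179) = 20.21788
Q* = √(2DS / H_eff) = √(2·15,200·418 / 20.21788) ≈ 792.79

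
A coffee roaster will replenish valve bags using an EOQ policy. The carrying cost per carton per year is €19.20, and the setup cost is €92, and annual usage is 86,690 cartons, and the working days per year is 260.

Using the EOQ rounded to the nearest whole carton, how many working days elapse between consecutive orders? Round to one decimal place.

Q* = √(2·D·S / H) = √(2·86,690·92 / 19.2) = √830,779.2 ≈ 911.47 → Q = 911 cartons
Days between orders = 260 / (D/Q) = 260 / 95.159 ≈ 2.732

2.7 days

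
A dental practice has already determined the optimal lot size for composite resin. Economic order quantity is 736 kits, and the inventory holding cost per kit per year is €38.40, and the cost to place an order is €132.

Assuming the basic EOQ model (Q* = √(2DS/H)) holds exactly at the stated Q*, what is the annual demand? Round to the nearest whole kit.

78,792 kits per year

EOQ relation: Q² = 2DS/H, so rearrange for the unknown.
D = Q²H / (2S) = 736² × 38.4 / (2 × 132) = 78,792.15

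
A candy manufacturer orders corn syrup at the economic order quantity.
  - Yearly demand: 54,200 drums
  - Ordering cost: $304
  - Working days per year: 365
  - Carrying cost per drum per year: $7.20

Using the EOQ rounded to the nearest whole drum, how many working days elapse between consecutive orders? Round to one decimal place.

14.4 days

2DS/H = 2·54,200·304/7.2 = 4,576,888.89
EOQ = √4,576,888.89 ≈ 2,139.37 → Q = 2,139 drums
T = Q/D × 365 days = 2,139/54,200 × 365 = 14.405 days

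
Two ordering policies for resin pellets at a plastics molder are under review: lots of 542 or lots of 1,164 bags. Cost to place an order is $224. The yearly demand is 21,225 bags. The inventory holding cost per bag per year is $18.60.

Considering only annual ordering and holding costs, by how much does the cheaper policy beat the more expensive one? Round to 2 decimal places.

$1,097.18

For each Q, cost = (D/Q)·S + (Q/2)·H.
TC(542) = (21,225/542)×224 + (542/2)×18.6 = $13,812.56
TC(1,164) = (21,225/1,164)×224 + (1,164/2)×18.6 = $14,909.74
Cheaper: Q = 542.  Difference = $1,097.18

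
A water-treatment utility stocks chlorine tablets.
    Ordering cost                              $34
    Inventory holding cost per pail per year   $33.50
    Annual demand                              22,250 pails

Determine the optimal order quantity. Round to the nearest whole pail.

2DS/H = 2·22,250·34/33.5 = 45,164.18
EOQ = √45,164.18 ≈ 212.52

213 pails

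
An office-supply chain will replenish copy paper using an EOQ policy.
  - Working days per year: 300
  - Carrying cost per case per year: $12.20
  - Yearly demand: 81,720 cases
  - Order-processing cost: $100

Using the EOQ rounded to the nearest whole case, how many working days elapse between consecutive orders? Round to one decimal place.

Optimal lot size Q* = (2 × 81,720 × $100 / $12.2)^½ ≈ 1,157.44 → Q = 1,157 cases
T = Q/D × 300 days = 1,157/81,720 × 300 = 4.247 days

4.2 days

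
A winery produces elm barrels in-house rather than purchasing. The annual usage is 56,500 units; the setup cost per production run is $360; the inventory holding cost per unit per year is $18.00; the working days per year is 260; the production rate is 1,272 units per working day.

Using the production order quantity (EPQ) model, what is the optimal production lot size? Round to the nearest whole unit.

1,651 units

Daily demand d = 56,500/260 = 217.308; p = 1272; 1 − d/p = 0.82916
EPQ = √(2DS / (H(1 − d/p)))
    = √(2 × 56,500 × 360 / (18 × 0.82916)) ≈ 1,650.95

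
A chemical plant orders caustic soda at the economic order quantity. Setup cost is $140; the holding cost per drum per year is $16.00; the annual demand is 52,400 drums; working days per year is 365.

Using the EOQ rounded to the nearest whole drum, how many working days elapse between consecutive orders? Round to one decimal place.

Q* = √(2·D·S / H) = √(2·52,400·140 / 16) = √917,000.0 ≈ 957.60 → Q = 958 drums
T = Q/D × 365 days = 958/52,400 × 365 = 6.673 days

6.7 days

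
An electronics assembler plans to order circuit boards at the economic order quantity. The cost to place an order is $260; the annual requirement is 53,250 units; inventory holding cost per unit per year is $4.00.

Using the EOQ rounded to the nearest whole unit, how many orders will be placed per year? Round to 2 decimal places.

20.24 orders per year

Optimal lot size Q* = (2 × 53,250 × $260 / $4)^½ ≈ 2,631.06 → Q = 2,631
N = D/Q = 53,250/2,631 ≈ 20.239 orders/yr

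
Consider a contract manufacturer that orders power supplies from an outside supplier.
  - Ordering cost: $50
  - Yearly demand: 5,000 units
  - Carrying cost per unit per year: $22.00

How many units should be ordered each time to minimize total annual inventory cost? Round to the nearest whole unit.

151 units

EOQ = √(2DS/H) = √(2 × 5,000 × 50 / 22)
    = √(22,727.27) ≈ 150.76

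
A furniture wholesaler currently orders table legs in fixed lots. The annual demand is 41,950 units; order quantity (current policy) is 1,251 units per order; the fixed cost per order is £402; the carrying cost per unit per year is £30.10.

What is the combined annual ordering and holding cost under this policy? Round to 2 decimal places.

Annual ordering cost = (D/Q)·S = (41,950/1,251) × 402 = £13,480.34
Annual holding cost  = (Q/2)·H = (1,251/2) × 30.1 = £18,827.55
Total = £13,480.34 + £18,827.55 = £32,307.89

£32,307.89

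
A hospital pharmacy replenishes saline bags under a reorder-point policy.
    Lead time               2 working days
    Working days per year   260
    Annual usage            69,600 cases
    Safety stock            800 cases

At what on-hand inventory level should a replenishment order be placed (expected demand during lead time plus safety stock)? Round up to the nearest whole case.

1,336 cases

Daily demand d = 69,600 / 260 = 267.692 cases/day
Demand during lead time = 267.692 × 2 = 535.38
Reorder point = 535.38 + 800 = 1,335.38 → round up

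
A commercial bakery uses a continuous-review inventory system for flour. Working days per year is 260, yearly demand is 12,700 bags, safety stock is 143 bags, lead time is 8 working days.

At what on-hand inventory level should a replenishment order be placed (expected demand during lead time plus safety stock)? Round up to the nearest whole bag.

534 bags

Daily demand d = 12,700 / 260 = 48.846 bags/day
Demand during lead time = 48.846 × 8 = 390.77
Reorder point = 390.77 + 143 = 533.77 → round up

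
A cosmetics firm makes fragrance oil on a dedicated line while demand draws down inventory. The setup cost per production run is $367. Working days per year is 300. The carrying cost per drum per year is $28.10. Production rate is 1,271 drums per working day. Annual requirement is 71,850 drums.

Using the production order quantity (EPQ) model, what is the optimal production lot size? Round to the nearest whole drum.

Daily demand d = 71,850/300 = 239.500; p = 1271; 1 − d/p = 0.81157
EPQ = √(2DS / (H(1 − d/p)))
    = √(2 × 71,850 × 367 / (28.1 × 0.81157)) ≈ 1,520.71

1,521 drums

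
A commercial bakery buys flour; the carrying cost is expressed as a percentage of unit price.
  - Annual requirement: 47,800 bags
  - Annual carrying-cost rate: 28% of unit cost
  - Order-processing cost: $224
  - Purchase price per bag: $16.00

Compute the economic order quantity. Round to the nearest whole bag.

2,186 bags

Carrying cost H = $16 × 28% = $4.4800/bag/yr
EOQ = √(2DS/H) = √(2 × 47,800 × 224 / 4.48)
    = √(4,780,000.00) ≈ 2,186.32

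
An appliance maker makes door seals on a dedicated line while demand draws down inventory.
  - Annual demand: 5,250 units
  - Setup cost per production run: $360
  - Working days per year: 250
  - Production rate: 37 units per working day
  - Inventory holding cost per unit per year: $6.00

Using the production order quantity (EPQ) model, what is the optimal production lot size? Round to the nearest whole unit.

1,207 units

d = 5,250/250 = 21.0000 units/day;  effective holding cost H(1 − d/p) = 6·(1 − 21.0000/37) = 2.59459
Q* = √(2DS / H_eff) = √(2·5,250·360 / 2.59459) ≈ 1,207.01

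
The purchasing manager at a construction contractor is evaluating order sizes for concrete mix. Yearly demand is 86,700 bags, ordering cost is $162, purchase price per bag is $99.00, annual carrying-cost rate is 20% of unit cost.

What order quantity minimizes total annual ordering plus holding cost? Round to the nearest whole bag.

1,191 bags

Holding cost per bag per year: H = 20% × $99 = $19.8000
Q* = √(2·D·S / H) = √(2·86,700·162 / 19.8) = √1,418,727.3 ≈ 1,191.10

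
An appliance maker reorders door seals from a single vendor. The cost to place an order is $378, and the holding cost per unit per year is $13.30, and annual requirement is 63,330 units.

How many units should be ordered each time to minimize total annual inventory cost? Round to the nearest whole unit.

1,897 units

EOQ = √(2DS/H) = √(2 × 63,330 × 378 / 13.3)
    = √(3,599,810.53) ≈ 1,897.32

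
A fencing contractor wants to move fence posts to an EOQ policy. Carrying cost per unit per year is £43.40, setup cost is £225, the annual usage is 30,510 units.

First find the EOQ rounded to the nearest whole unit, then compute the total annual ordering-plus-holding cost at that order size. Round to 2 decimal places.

£24,410.26

Q* = √(2·D·S / H) = √(2·30,510·225 / 43.4) = √316,347.9 ≈ 562.45 → Q = 562 units
Ordering: D/Q × S = 30,510/562 × £225 = £12,214.86
Holding:  Q/2 × H = 562/2 × £43.4 = £12,195.40
Total = £12,214.86 + £12,195.40 = £24,410.26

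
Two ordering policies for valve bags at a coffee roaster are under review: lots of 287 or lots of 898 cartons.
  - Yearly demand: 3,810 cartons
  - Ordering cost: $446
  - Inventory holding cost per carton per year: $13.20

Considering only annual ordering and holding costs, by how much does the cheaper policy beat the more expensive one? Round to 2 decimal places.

$4.11

For each Q, cost = (D/Q)·S + (Q/2)·H.
TC(287) = (3,810/287)×446 + (287/2)×13.2 = $7,814.97
TC(898) = (3,810/898)×446 + (898/2)×13.2 = $7,819.07
Cheaper: Q = 287.  Difference = $4.11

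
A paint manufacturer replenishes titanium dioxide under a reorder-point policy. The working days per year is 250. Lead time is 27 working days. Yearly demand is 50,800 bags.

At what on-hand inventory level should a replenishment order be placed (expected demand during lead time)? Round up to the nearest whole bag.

Daily demand d = 50,800 / 250 = 203.200 bags/day
Demand during lead time = 203.200 × 27 = 5,486.40
Reorder point = 5,486.40 → round up

5,487 bags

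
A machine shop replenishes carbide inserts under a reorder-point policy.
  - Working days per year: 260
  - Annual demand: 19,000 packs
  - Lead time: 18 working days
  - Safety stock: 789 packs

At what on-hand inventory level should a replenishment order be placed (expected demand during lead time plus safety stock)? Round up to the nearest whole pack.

Daily demand d = 19,000 / 260 = 73.077 packs/day
Demand during lead time = 73.077 × 18 = 1,315.38
Reorder point = 1,315.38 + 789 = 2,104.38 → round up

2,105 packs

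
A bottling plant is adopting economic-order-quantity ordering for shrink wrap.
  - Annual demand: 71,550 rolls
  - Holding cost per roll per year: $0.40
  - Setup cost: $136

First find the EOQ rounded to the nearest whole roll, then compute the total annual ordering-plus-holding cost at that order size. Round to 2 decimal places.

EOQ = √(2DS/H) = √(2 × 71,550 × 136 / 0.4)
    = √(48,654,000.00) ≈ 6,975.24 → Q = 6,975 rolls
Ordering: D/Q × S = 71,550/6,975 × $136 = $1,395.10
Holding:  Q/2 × H = 6,975/2 × $0.4 = $1,395.00
Total = $1,395.10 + $1,395.00 = $2,790.10

$2,790.10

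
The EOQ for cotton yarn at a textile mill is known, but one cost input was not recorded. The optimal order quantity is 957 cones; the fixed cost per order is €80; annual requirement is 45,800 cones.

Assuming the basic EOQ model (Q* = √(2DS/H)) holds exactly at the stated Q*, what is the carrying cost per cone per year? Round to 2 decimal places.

EOQ relation: Q² = 2DS/H, so rearrange for the unknown.
H = 2DS / Q² = 2 × 45,800 × 80 / 957² = 8.0013

€8.00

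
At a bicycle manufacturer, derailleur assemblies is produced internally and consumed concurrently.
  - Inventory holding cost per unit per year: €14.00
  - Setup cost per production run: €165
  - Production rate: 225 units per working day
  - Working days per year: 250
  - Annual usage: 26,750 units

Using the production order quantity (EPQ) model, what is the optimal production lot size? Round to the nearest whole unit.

d = 26,750/250 = 107.0000 units/day;  effective holding cost H(1 − d/p) = 14·(1 − 107.0000/225) = 7.34222
Q* = √(2DS / H_eff) = √(2·26,750·165 / 7.34222) ≈ 1,096.49

1,096 units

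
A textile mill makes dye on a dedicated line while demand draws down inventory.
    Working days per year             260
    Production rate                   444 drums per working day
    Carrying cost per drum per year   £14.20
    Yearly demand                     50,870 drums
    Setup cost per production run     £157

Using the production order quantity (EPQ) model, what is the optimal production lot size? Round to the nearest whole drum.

1,418 drums

d = 50,870/260 = 195.6538 drums/day;  effective holding cost H(1 − d/p) = 14.2·(1 − 195.6538/444) = 7.94260
Q* = √(2DS / H_eff) = √(2·50,870·157 / 7.94260) ≈ 1,418.12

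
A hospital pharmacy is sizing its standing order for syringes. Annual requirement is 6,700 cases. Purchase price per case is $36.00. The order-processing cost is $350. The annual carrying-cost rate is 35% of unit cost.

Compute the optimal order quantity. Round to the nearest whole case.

610 cases

Carrying cost H = $36 × 35% = $12.6000/case/yr
Q* = √(2·D·S / H) = √(2·6,700·350 / 12.6) = √372,222.2 ≈ 610.10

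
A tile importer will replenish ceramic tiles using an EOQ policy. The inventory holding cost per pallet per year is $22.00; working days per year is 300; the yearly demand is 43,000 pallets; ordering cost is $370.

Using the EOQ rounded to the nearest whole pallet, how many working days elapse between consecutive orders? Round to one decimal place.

EOQ = √(2DS/H) = √(2 × 43,000 × 370 / 22)
    = √(1,446,363.64) ≈ 1,202.65 → Q = 1,203 pallets
Cycle time = (working days × Q)/D = (300 × 1,203) / 43,000 = 8.393 days

8.4 days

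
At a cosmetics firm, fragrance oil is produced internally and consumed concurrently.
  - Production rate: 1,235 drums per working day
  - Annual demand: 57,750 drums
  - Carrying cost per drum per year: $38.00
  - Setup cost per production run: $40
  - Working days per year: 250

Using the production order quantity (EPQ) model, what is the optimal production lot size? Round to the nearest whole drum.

d = 57,750/250 = 231.0000 drums/day;  effective holding cost H(1 − d/p) = 38·(1 − 231.0000/1235) = 30.89231
Q* = √(2DS / H_eff) = √(2·57,750·40 / 30.89231) ≈ 386.72

387 drums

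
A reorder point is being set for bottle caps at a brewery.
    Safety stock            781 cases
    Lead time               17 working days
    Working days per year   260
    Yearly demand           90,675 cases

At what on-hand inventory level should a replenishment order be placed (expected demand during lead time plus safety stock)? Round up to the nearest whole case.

Daily demand d = 90,675 / 260 = 348.750 cases/day
Demand during lead time = 348.750 × 17 = 5,928.75
Reorder point = 5,928.75 + 781 = 6,709.75 → round up

6,710 cases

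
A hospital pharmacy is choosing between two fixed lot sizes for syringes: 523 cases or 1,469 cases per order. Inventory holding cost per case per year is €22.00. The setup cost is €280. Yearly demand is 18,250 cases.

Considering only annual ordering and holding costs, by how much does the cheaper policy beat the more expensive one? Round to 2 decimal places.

€4,114.00

For each Q, cost = (D/Q)·S + (Q/2)·H.
TC(523) = (18,250/523)×280 + (523/2)×22 = €15,523.55
TC(1,469) = (18,250/1,469)×280 + (1,469/2)×22 = €19,637.56
Cheaper: Q = 523.  Difference = €4,114.00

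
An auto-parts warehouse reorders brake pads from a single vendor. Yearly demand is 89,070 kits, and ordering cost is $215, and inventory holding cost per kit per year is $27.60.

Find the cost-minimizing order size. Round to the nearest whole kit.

1,178 kits

Q* = √(2·D·S / H) = √(2·89,070·215 / 27.6) = √1,387,684.8 ≈ 1,178.00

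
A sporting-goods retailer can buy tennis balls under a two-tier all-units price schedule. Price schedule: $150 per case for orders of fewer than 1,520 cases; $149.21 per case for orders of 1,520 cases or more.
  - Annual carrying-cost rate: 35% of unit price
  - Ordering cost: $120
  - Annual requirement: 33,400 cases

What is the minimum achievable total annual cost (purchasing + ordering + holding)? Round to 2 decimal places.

H₁ = 35%×$150 = $52.5000;  H₂ = 35%×$149.21 = $52.2235
EOQ₁ = √(2×33,400×120/52.5000) = 390.75  (< 1,520, feasible at tier 1)
EOQ₂ = √(2×33,400×120/52.2235) = 391.78  (< 1,520 → use Q = 1,520 at tier-2 price)
TC(tier 1 (EOQ₁), Q≈390.8) = $5,030,514.39
TC(tier 2, Q≈1,520.0) = $5,025,940.70
Minimum at tier 2: $5,025,940.70

$5,025,940.70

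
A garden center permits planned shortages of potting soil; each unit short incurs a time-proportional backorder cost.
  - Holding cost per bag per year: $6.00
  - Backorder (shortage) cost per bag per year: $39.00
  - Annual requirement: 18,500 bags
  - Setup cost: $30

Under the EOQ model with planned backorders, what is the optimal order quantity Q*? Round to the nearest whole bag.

462 bags

Q* = √(2DS/H) · √((H + b)/b)
   = √(2 × 18,500 × 30 / 6) · √((6 + 39) / 39)
   = 430.116 × 1.0742 ≈ 462.02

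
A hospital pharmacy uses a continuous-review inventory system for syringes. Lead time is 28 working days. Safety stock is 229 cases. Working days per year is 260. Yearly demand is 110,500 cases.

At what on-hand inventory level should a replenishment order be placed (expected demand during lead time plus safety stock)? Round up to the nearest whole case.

12,129 cases

Daily demand d = 110,500 / 260 = 425.000 cases/day
Demand during lead time = 425.000 × 28 = 11,900.00
Reorder point = 11,900.00 + 229 = 12,129.00 → round up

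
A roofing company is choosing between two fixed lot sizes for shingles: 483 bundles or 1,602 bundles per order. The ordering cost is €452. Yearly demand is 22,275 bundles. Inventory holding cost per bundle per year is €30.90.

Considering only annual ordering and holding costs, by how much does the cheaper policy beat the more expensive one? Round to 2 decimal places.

Annual cost at Q: ordering D·S/Q plus holding Q·H/2.
TC(483) = (22,275/483)×452 + (483/2)×30.9 = €28,307.69
TC(1,602) = (22,275/1,602)×452 + (1,602/2)×30.9 = €31,035.73
Cheaper: Q = 483.  Difference = €2,728.04

€2,728.04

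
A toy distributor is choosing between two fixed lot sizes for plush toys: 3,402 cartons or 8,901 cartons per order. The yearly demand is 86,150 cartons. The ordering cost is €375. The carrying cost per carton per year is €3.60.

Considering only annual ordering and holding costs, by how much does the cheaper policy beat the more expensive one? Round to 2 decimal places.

For each Q, cost = (D/Q)·S + (Q/2)·H.
TC(3,402) = (86,150/3,402)×375 + (3,402/2)×3.6 = €15,619.85
TC(8,901) = (86,150/8,901)×375 + (8,901/2)×3.6 = €19,651.31
|ΔTC| = |€15,619.85 − €19,651.31| = €4,031.46

€4,031.46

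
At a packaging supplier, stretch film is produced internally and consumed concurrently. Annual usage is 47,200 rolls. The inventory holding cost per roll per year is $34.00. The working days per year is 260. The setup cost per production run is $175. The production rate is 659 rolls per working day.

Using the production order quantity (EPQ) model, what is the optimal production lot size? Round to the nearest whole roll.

819 rolls

d = 47,200/260 = 181.5385 rolls/day;  effective holding cost H(1 − d/p) = 34·(1 − 181.5385/659) = 24.63383
Q* = √(2DS / H_eff) = √(2·47,200·175 / 24.63383) ≈ 818.92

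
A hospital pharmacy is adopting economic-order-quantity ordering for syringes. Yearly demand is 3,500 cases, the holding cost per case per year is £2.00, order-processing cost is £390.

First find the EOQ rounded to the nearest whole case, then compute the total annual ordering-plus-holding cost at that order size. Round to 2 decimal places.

2DS/H = 2·3,500·390/2 = 1,365,000.00
EOQ = √1,365,000.00 ≈ 1,168.33 → Q = 1,168 cases
Annual ordering cost = (D/Q)·S = (3,500/1,168) × 390 = £1,168.66
Annual holding cost  = (Q/2)·H = (1,168/2) × 2 = £1,168.00
Total = £1,168.66 + £1,168.00 = £2,336.66

£2,336.66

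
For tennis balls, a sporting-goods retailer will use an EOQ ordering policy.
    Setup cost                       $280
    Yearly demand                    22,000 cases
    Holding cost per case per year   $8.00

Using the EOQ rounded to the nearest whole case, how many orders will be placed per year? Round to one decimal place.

Optimal lot size Q* = (2 × 22,000 × $280 / $8)^½ ≈ 1,240.97 → Q = 1,241
Orders per year = D/Q = 22,000 / 1,241 = 17.728

17.7 orders per year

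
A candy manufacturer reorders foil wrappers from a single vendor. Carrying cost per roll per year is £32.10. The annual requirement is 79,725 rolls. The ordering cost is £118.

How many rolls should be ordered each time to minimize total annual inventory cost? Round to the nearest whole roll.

766 rolls

Optimal lot size Q* = (2 × 79,725 × £118 / £32.1)^½ ≈ 765.60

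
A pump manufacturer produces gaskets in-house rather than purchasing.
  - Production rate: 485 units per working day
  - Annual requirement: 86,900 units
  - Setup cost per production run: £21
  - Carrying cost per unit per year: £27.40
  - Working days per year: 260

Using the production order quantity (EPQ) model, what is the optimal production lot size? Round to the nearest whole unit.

655 units

Daily demand d = 86,900/260 = 334.231; p = 485; 1 − d/p = 0.31086
EPQ = √(2DS / (H(1 − d/p)))
    = √(2 × 86,900 × 21 / (27.4 × 0.31086)) ≈ 654.60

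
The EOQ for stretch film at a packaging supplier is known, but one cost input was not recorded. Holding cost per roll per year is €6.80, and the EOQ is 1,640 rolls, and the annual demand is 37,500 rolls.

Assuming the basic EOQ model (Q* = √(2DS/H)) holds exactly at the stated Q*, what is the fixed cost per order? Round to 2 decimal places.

From Q* = √(2DS/H) ⇒ Q*² = 2DS/H.
S = Q²H / (2D) = 1,640² × 6.8 / (2 × 37,500) = 243.8571

€243.86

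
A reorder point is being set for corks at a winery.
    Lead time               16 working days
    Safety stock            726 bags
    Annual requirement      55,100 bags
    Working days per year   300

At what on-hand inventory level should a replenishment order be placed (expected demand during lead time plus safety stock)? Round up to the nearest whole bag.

3,665 bags

Daily demand d = 55,100 / 300 = 183.667 bags/day
Demand during lead time = 183.667 × 16 = 2,938.67
Reorder point = 2,938.67 + 726 = 3,664.67 → round up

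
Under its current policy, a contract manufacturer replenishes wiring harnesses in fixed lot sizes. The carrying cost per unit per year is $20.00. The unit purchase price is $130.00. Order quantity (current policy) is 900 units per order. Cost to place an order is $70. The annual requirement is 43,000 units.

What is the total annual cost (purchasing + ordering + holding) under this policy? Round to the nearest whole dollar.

Ordering: D/Q × S = 43,000/900 × $70 = $3,344.44
Holding:  Q/2 × H = 900/2 × $20 = $9,000.00
Purchase cost = D·C = 43,000 × 130 = $5,590,000.00
Total = $3,344.44 + $9,000.00 + $5,590,000.00 = $5,602,344.44

$5,602,344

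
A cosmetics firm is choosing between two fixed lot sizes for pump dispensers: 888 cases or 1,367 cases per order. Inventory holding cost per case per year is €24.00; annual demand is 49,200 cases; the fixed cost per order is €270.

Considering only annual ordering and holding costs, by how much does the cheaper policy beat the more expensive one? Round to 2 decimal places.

€506.17

For each Q, cost = (D/Q)·S + (Q/2)·H.
TC(888) = (49,200/888)×270 + (888/2)×24 = €25,615.46
TC(1,367) = (49,200/1,367)×270 + (1,367/2)×24 = €26,121.63
|ΔTC| = |€25,615.46 − €26,121.63| = €506.17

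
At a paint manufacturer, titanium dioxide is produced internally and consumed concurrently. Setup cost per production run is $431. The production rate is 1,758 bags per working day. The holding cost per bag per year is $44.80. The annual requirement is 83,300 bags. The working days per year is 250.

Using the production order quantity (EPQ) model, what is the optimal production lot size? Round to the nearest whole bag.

1,406 bags

d = 83,300/250 = 333.2000 bags/day;  effective holding cost H(1 − d/p) = 44.8·(1 − 333.2000/1758) = 36.30890
Q* = √(2DS / H_eff) = √(2·83,300·431 / 36.30890) ≈ 1,406.27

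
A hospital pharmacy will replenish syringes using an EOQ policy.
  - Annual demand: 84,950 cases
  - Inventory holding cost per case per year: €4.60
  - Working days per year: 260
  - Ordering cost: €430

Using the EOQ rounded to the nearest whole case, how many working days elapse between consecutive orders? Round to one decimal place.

2DS/H = 2·84,950·430/4.6 = 15,881,956.52
EOQ = √15,881,956.52 ≈ 3,985.22 → Q = 3,985 cases
T = Q/D × 260 days = 3,985/84,950 × 260 = 12.197 days

12.2 days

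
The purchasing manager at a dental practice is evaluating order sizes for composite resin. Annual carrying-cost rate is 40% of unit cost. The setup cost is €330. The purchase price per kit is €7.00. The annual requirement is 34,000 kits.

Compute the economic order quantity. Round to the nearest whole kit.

2,831 kits

Holding cost per kit per year: H = 40% × €7 = €2.8000
2DS/H = 2·34,000·330/2.8 = 8,014,285.71
EOQ = √8,014,285.71 ≈ 2,830.95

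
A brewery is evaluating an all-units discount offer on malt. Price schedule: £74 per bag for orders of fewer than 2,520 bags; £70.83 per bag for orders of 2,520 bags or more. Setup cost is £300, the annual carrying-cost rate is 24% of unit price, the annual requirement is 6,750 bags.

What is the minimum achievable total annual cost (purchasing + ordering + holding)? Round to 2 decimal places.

£500,325.06

H₁ = 24%×£74 = £17.7600;  H₂ = 24%×£70.83 = £16.9992
EOQ₁ = √(2×6,750×300/17.7600) = 477.54  (< 2,520, feasible at tier 1)
EOQ₂ = √(2×6,750×300/16.9992) = 488.11  (< 2,520 → use Q = 2,520 at tier-2 price)
TC(tier 1 (EOQ₁), Q≈477.5) = £507,981.04
TC(tier 2, Q≈2,520.0) = £500,325.06
Minimum at tier 2: £500,325.06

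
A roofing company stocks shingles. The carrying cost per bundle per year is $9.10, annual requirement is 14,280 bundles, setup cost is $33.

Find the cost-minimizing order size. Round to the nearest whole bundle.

322 bundles

Q* = √(2·D·S / H) = √(2·14,280·33 / 9.1) = √103,569.2 ≈ 321.82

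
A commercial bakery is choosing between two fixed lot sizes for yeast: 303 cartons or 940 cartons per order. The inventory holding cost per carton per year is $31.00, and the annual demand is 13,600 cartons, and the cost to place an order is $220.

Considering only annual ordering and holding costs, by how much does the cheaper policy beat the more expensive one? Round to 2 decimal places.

For each Q, cost = (D/Q)·S + (Q/2)·H.
TC(303) = (13,600/303)×220 + (303/2)×31 = $14,571.09
TC(940) = (13,600/940)×220 + (940/2)×31 = $17,752.98
Lots of 303 are cheaper by $3,181.89.

$3,181.89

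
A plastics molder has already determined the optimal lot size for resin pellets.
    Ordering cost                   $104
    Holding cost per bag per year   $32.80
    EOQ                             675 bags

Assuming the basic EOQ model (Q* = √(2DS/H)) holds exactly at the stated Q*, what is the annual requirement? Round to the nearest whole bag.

EOQ relation: Q² = 2DS/H, so rearrange for the unknown.
D = Q²H / (2S) = 675² × 32.8 / (2 × 104) = 71,848.56

71,849 bags per year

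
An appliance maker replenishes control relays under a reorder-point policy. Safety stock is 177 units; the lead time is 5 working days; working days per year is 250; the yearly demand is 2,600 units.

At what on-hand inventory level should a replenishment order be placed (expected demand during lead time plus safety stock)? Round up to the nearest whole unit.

229 units

Daily demand d = 2,600 / 250 = 10.400 units/day
Demand during lead time = 10.400 × 5 = 52.00
Reorder point = 52.00 + 177 = 229.00 → round up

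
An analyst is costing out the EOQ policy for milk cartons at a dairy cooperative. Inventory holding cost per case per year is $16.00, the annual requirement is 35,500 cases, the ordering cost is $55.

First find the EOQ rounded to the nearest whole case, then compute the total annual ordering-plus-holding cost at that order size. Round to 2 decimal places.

EOQ = √(2DS/H) = √(2 × 35,500 × 55 / 16)
    = √(244,062.50) ≈ 494.03 → Q = 494 cases
Orders/yr = 35,500/494 = 71.862; ordering cost = 71.862 × $55 = $3,952.43
Average inventory = 494/2 = 247; holding cost = 247 × $16 = $3,952.00
Total = $3,952.43 + $3,952.00 = $7,904.43

$7,904.43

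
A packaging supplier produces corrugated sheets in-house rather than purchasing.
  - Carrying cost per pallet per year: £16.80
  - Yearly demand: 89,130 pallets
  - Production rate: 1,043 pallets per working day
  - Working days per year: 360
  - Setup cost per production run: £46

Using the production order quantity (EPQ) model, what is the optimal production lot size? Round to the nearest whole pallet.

800 pallets

Daily demand d = 89,130/360 = 247.583; p = 1043; 1 − d/p = 0.76262
EPQ = √(2DS / (H(1 − d/p)))
    = √(2 × 89,130 × 46 / (16.8 × 0.76262)) ≈ 800.01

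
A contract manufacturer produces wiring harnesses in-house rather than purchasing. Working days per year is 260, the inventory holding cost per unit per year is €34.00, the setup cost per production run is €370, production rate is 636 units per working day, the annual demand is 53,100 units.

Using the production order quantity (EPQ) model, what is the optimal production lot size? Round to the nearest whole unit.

d = 53,100/260 = 204.2308 units/day;  effective holding cost H(1 − d/p) = 34·(1 − 204.2308/636) = 23.08200
Q* = √(2DS / H_eff) = √(2·53,100·370 / 23.08200) ≈ 1,304.75

1,305 units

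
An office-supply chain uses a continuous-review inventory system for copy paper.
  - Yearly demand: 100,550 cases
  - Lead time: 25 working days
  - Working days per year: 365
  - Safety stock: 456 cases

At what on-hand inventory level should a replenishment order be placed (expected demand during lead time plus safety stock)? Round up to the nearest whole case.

7,343 cases

Daily demand d = 100,550 / 365 = 275.479 cases/day
Demand during lead time = 275.479 × 25 = 6,886.99
Reorder point = 6,886.99 + 456 = 7,342.99 → round up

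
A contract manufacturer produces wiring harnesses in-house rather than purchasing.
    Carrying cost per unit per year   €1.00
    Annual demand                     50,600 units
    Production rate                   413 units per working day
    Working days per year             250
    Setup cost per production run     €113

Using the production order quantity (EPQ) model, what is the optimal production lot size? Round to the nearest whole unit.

4,736 units

d = 50,600/250 = 202.4000 units/day;  effective holding cost H(1 − d/p) = 1·(1 − 202.4000/413) = 0.50993
Q* = √(2DS / H_eff) = √(2·50,600·113 / 0.50993) ≈ 4,735.60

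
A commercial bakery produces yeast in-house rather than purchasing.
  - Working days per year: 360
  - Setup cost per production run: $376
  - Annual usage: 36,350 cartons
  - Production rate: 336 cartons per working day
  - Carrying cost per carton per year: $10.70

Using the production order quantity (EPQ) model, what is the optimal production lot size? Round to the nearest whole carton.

1,911 cartons

Daily demand d = 36,350/360 = 100.972; p = 336; 1 − d/p = 0.69949
EPQ = √(2DS / (H(1 − d/p)))
    = √(2 × 36,350 × 376 / (10.7 × 0.69949)) ≈ 1,911.08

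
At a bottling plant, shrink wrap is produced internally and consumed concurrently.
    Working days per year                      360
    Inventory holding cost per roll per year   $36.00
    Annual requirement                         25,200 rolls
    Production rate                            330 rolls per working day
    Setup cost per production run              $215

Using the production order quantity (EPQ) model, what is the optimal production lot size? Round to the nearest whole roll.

Daily demand d = 25,200/360 = 70.000; p = 330; 1 − d/p = 0.78788
EPQ = √(2DS / (H(1 − d/p)))
    = √(2 × 25,200 × 215 / (36 × 0.78788)) ≈ 618.09

618 rolls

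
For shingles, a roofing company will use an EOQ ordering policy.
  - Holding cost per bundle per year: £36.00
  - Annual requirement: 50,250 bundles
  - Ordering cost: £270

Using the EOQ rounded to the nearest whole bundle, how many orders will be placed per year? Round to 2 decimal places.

57.89 orders per year

2DS/H = 2·50,250·270/36 = 753,750.00
EOQ = √753,750.00 ≈ 868.19 → Q = 868
Orders per year = D/Q = 50,250 / 868 = 57.892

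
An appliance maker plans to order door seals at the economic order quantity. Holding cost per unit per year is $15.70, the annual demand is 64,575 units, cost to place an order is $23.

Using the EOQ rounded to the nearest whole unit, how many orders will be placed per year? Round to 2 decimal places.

2DS/H = 2·64,575·23/15.7 = 189,200.64
EOQ = √189,200.64 ≈ 434.97 → Q = 435
N = D/Q = 64,575/435 ≈ 148.448 orders/yr

148.45 orders per year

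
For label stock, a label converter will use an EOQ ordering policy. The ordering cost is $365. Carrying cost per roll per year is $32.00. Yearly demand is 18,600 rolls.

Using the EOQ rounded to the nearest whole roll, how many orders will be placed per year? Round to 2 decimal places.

28.57 orders per year

EOQ = √(2DS/H) = √(2 × 18,600 × 365 / 32)
    = √(424,312.50) ≈ 651.39 → Q = 651
N = D/Q = 18,600/651 ≈ 28.571 orders/yr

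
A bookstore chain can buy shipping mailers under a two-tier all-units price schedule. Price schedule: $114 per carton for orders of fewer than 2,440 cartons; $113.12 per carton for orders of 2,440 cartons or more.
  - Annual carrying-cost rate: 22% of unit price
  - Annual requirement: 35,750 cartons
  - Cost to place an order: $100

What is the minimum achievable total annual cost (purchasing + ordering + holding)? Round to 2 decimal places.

$4,075,866.57

H₁ = 22%×$114 = $25.0800;  H₂ = 22%×$113.12 = $24.8864
EOQ₁ = √(2×35,750×100/25.0800) = 533.94  (< 2,440, feasible at tier 1)
EOQ₂ = √(2×35,750×100/24.8864) = 536.01  (< 2,440 → use Q = 2,440 at tier-2 price)
TC(tier 1 (EOQ₁), Q≈533.9) = $4,088,891.12
TC(tier 2, Q≈2,440.0) = $4,075,866.57
Minimum at tier 2: $4,075,866.57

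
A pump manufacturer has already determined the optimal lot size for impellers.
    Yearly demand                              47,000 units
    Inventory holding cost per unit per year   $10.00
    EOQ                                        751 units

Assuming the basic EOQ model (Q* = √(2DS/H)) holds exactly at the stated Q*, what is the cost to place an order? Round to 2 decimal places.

Since Q* = (2DS/H)^½, squaring gives Q*²·H = 2DS.
S = Q²H / (2D) = 751² × 10 / (2 × 47,000) = 60.0001

$60.00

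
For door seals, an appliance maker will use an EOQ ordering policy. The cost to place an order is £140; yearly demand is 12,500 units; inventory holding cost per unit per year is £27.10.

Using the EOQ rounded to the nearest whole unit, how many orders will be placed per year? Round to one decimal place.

Q* = √(2·D·S / H) = √(2·12,500·140 / 27.1) = √129,151.3 ≈ 359.38 → Q = 359
N = D/Q = 12,500/359 ≈ 34.819 orders/yr

34.8 orders per year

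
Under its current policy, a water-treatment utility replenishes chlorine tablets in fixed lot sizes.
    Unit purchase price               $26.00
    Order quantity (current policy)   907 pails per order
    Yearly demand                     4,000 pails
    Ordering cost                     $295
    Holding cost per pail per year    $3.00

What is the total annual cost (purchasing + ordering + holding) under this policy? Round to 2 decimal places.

$106,661.49

Annual ordering cost = (D/Q)·S = (4,000/907) × 295 = $1,300.99
Annual holding cost  = (Q/2)·H = (907/2) × 3 = $1,360.50
Purchase cost = D·C = 4,000 × 26 = $104,000.00
Total = $1,300.99 + $1,360.50 + $104,000.00 = $106,661.49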